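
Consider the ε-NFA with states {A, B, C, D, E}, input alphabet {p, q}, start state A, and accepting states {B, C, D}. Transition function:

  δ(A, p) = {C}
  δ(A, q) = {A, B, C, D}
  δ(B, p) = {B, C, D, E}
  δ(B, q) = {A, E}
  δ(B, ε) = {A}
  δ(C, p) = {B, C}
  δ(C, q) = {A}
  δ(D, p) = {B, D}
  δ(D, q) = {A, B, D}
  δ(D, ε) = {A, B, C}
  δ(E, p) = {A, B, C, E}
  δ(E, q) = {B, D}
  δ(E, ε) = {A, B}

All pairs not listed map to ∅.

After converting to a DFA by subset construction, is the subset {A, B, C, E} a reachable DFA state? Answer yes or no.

no

Start state of the DFA: {A} (ε-closure of the NFA start).
{A} --p--> {C}  [new]
{A} --q--> {A, B, C, D}  [new]
{C} --p--> {A, B, C}  [new]
{C} --q--> {A}  [seen]
{A, B, C, D} --p--> {A, B, C, D, E}  [new]
{A, B, C, D} --q--> {A, B, C, D, E}  [seen]
{A, B, C} --p--> {A, B, C, D, E}  [seen]
{A, B, C} --q--> {A, B, C, D, E}  [seen]
{A, B, C, D, E} --p--> {A, B, C, D, E}  [seen]
{A, B, C, D, E} --q--> {A, B, C, D, E}  [seen]
Reachable DFA states: {A}, {C}, {A, B, C, D}, {A, B, C}, {A, B, C, D, E}.
{A, B, C, E} is not among them.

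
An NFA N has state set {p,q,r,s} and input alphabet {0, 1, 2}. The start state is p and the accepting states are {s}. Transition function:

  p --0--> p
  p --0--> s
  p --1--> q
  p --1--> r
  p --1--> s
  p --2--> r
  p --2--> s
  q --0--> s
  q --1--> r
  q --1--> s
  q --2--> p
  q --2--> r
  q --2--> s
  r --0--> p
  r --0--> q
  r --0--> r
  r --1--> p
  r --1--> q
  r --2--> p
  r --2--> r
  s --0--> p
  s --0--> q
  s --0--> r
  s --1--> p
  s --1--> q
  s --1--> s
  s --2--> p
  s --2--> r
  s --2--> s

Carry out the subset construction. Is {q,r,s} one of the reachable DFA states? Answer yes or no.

Start state of the DFA: {p}.
{p} --0--> {p,s}  [new]
{p} --1--> {q,r,s}  [new]
{p} --2--> {r,s}  [new]
{p,s} --0--> {p,q,r,s}  [new]
{p,s} --1--> {p,q,r,s}  [seen]
{p,s} --2--> {p,r,s}  [new]
{q,r,s} --0--> {p,q,r,s}  [seen]
{q,r,s} --1--> {p,q,r,s}  [seen]
{q,r,s} --2--> {p,r,s}  [seen]
{r,s} --0--> {p,q,r}  [new]
{r,s} --1--> {p,q,s}  [new]
{r,s} --2--> {p,r,s}  [seen]
{p,q,r,s} --0--> {p,q,r,s}  [seen]
{p,q,r,s} --1--> {p,q,r,s}  [seen]
{p,q,r,s} --2--> {p,r,s}  [seen]
{p,r,s} --0--> {p,q,r,s}  [seen]
{p,r,s} --1--> {p,q,r,s}  [seen]
{p,r,s} --2--> {p,r,s}  [seen]
{p,q,r} --0--> {p,q,r,s}  [seen]
{p,q,r} --1--> {p,q,r,s}  [seen]
{p,q,r} --2--> {p,r,s}  [seen]
{p,q,s} --0--> {p,q,r,s}  [seen]
{p,q,s} --1--> {p,q,r,s}  [seen]
{p,q,s} --2--> {p,r,s}  [seen]
Reachable DFA states: {p}, {p,s}, {q,r,s}, {r,s}, {p,q,r,s}, {p,r,s}, {p,q,r}, {p,q,s}.
{q,r,s} is among them.

yes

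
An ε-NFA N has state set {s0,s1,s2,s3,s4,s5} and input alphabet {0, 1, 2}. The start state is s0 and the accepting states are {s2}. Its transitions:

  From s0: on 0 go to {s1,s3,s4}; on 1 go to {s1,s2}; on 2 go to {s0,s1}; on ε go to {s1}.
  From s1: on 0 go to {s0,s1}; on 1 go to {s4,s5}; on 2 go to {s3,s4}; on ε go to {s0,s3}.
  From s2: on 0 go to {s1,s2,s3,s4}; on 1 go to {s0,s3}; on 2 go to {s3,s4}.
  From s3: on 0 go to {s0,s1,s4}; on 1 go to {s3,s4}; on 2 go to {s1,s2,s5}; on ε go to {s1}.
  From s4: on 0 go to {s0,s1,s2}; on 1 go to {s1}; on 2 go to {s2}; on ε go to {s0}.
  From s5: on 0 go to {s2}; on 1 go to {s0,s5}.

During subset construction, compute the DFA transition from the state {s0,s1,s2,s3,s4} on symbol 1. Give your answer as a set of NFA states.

δ(s0,1) = {s1,s2}; δ(s1,1) = {s4,s5}; δ(s2,1) = {s0,s3}; δ(s3,1) = {s3,s4}; δ(s4,1) = {s1}.
Union: {s0,s1,s2,s3,s4,s5}.

{s0,s1,s2,s3,s4,s5}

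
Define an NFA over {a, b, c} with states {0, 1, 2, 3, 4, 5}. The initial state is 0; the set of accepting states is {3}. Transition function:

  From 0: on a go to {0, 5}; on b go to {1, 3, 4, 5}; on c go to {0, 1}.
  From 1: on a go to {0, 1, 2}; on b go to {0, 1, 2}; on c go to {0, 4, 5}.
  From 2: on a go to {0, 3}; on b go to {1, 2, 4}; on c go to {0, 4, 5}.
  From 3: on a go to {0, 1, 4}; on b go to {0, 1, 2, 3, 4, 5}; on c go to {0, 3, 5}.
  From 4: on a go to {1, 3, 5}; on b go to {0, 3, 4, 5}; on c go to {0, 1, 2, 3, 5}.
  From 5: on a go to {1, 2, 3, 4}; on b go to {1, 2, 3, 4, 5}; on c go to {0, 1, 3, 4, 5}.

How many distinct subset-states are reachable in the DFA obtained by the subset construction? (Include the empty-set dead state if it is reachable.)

9

Start state of the DFA: {0}.
{0} --a--> {0, 5}  [new]
{0} --b--> {1, 3, 4, 5}  [new]
{0} --c--> {0, 1}  [new]
{0, 5} --a--> {0, 1, 2, 3, 4, 5}  [new]
{0, 5} --b--> {1, 2, 3, 4, 5}  [new]
{0, 5} --c--> {0, 1, 3, 4, 5}  [new]
{1, 3, 4, 5} --a--> {0, 1, 2, 3, 4, 5}  [seen]
{1, 3, 4, 5} --b--> {0, 1, 2, 3, 4, 5}  [seen]
{1, 3, 4, 5} --c--> {0, 1, 2, 3, 4, 5}  [seen]
{0, 1} --a--> {0, 1, 2, 5}  [new]
{0, 1} --b--> {0, 1, 2, 3, 4, 5}  [seen]
{0, 1} --c--> {0, 1, 4, 5}  [new]
{0, 1, 2, 3, 4, 5} --a--> {0, 1, 2, 3, 4, 5}  [seen]
{0, 1, 2, 3, 4, 5} --b--> {0, 1, 2, 3, 4, 5}  [seen]
{0, 1, 2, 3, 4, 5} --c--> {0, 1, 2, 3, 4, 5}  [seen]
{1, 2, 3, 4, 5} --a--> {0, 1, 2, 3, 4, 5}  [seen]
{1, 2, 3, 4, 5} --b--> {0, 1, 2, 3, 4, 5}  [seen]
{1, 2, 3, 4, 5} --c--> {0, 1, 2, 3, 4, 5}  [seen]
{0, 1, 3, 4, 5} --a--> {0, 1, 2, 3, 4, 5}  [seen]
{0, 1, 3, 4, 5} --b--> {0, 1, 2, 3, 4, 5}  [seen]
{0, 1, 3, 4, 5} --c--> {0, 1, 2, 3, 4, 5}  [seen]
{0, 1, 2, 5} --a--> {0, 1, 2, 3, 4, 5}  [seen]
{0, 1, 2, 5} --b--> {0, 1, 2, 3, 4, 5}  [seen]
{0, 1, 2, 5} --c--> {0, 1, 3, 4, 5}  [seen]
{0, 1, 4, 5} --a--> {0, 1, 2, 3, 4, 5}  [seen]
{0, 1, 4, 5} --b--> {0, 1, 2, 3, 4, 5}  [seen]
{0, 1, 4, 5} --c--> {0, 1, 2, 3, 4, 5}  [seen]
Reachable DFA states: {0}, {0, 5}, {1, 3, 4, 5}, {0, 1}, {0, 1, 2, 3, 4, 5}, {1, 2, 3, 4, 5}, {0, 1, 3, 4, 5}, {0, 1, 2, 5}, {0, 1, 4, 5}.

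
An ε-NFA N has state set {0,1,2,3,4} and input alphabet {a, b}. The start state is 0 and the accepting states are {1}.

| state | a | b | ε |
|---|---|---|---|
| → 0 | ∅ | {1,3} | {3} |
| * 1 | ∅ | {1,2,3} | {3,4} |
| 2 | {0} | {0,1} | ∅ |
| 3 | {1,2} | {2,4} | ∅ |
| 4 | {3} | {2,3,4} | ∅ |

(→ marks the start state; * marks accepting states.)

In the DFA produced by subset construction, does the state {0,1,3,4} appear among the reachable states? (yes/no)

no

Start state of the DFA: {0,3} (ε-closure of the NFA start).
{0,3} --a--> {1,2,3,4}  [new]
{0,3} --b--> {1,2,3,4}  [seen]
{1,2,3,4} --a--> {0,1,2,3,4}  [new]
{1,2,3,4} --b--> {0,1,2,3,4}  [seen]
{0,1,2,3,4} --a--> {0,1,2,3,4}  [seen]
{0,1,2,3,4} --b--> {0,1,2,3,4}  [seen]
Reachable DFA states: {0,3}, {1,2,3,4}, {0,1,2,3,4}.
{0,1,3,4} is not among them.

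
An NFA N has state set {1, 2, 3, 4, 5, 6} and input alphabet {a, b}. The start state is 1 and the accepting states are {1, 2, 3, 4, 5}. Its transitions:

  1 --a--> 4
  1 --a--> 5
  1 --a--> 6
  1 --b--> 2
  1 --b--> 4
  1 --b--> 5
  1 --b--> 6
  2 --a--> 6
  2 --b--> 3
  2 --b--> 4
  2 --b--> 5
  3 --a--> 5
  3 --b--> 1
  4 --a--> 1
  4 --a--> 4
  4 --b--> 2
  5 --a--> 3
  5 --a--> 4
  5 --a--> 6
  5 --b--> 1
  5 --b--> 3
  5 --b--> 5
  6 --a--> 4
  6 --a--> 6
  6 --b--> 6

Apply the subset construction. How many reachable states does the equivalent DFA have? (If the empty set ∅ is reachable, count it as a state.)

Start state of the DFA: {1}.
{1} --a--> {4, 5, 6}  [new]
{1} --b--> {2, 4, 5, 6}  [new]
{4, 5, 6} --a--> {1, 3, 4, 6}  [new]
{4, 5, 6} --b--> {1, 2, 3, 5, 6}  [new]
{2, 4, 5, 6} --a--> {1, 3, 4, 6}  [seen]
{2, 4, 5, 6} --b--> {1, 2, 3, 4, 5, 6}  [new]
{1, 3, 4, 6} --a--> {1, 4, 5, 6}  [new]
{1, 3, 4, 6} --b--> {1, 2, 4, 5, 6}  [new]
{1, 2, 3, 5, 6} --a--> {3, 4, 5, 6}  [new]
{1, 2, 3, 5, 6} --b--> {1, 2, 3, 4, 5, 6}  [seen]
{1, 2, 3, 4, 5, 6} --a--> {1, 3, 4, 5, 6}  [new]
{1, 2, 3, 4, 5, 6} --b--> {1, 2, 3, 4, 5, 6}  [seen]
{1, 4, 5, 6} --a--> {1, 3, 4, 5, 6}  [seen]
{1, 4, 5, 6} --b--> {1, 2, 3, 4, 5, 6}  [seen]
{1, 2, 4, 5, 6} --a--> {1, 3, 4, 5, 6}  [seen]
{1, 2, 4, 5, 6} --b--> {1, 2, 3, 4, 5, 6}  [seen]
{3, 4, 5, 6} --a--> {1, 3, 4, 5, 6}  [seen]
{3, 4, 5, 6} --b--> {1, 2, 3, 5, 6}  [seen]
{1, 3, 4, 5, 6} --a--> {1, 3, 4, 5, 6}  [seen]
{1, 3, 4, 5, 6} --b--> {1, 2, 3, 4, 5, 6}  [seen]
Reachable DFA states: {1}, {4, 5, 6}, {2, 4, 5, 6}, {1, 3, 4, 6}, {1, 2, 3, 5, 6}, {1, 2, 3, 4, 5, 6}, {1, 4, 5, 6}, {1, 2, 4, 5, 6}, {3, 4, 5, 6}, {1, 3, 4, 5, 6}.

10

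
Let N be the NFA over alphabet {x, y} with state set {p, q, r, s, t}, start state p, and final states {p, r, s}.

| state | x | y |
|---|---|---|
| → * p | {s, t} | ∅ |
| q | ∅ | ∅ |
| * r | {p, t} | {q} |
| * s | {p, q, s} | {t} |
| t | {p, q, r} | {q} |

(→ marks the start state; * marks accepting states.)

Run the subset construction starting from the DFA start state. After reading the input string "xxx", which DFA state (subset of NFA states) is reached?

{p, q, s, t}

Start: {p}.
δ(p,x) = {s, t}.
Union: {s, t}.
After x: {s, t}.
δ(s,x) = {p, q, s}; δ(t,x) = {p, q, r}.
Union: {p, q, r, s}.
After x: {p, q, r, s}.
δ(p,x) = {s, t}; δ(q,x) = ∅; δ(r,x) = {p, t}; δ(s,x) = {p, q, s}.
Union: {p, q, s, t}.
After x: {p, q, s, t}.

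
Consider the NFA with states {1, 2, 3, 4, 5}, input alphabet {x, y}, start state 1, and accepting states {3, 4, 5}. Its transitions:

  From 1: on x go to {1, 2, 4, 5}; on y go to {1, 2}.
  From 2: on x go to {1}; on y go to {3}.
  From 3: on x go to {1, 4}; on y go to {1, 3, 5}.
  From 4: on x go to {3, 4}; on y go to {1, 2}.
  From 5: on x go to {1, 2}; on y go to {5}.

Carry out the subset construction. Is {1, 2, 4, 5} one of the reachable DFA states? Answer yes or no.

Start state of the DFA: {1}.
{1} --x--> {1, 2, 4, 5}  [new]
{1} --y--> {1, 2}  [new]
{1, 2, 4, 5} --x--> {1, 2, 3, 4, 5}  [new]
{1, 2, 4, 5} --y--> {1, 2, 3, 5}  [new]
{1, 2} --x--> {1, 2, 4, 5}  [seen]
{1, 2} --y--> {1, 2, 3}  [new]
{1, 2, 3, 4, 5} --x--> {1, 2, 3, 4, 5}  [seen]
{1, 2, 3, 4, 5} --y--> {1, 2, 3, 5}  [seen]
{1, 2, 3, 5} --x--> {1, 2, 4, 5}  [seen]
{1, 2, 3, 5} --y--> {1, 2, 3, 5}  [seen]
{1, 2, 3} --x--> {1, 2, 4, 5}  [seen]
{1, 2, 3} --y--> {1, 2, 3, 5}  [seen]
Reachable DFA states: {1}, {1, 2, 4, 5}, {1, 2}, {1, 2, 3, 4, 5}, {1, 2, 3, 5}, {1, 2, 3}.
{1, 2, 4, 5} is among them.

yes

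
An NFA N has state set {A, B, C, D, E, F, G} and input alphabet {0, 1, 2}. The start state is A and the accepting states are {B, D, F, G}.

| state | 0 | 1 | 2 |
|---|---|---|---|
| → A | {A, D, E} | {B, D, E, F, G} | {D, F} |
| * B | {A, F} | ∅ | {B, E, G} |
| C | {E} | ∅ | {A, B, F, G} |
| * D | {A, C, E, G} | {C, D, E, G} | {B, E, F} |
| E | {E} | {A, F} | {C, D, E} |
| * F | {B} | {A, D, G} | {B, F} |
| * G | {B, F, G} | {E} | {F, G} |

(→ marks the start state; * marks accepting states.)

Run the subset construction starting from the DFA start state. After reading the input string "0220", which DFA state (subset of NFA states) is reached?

Start: {A}.
δ(A,0) = {A, D, E}.
Union: {A, D, E}.
After 0: {A, D, E}.
δ(A,2) = {D, F}; δ(D,2) = {B, E, F}; δ(E,2) = {C, D, E}.
Union: {B, C, D, E, F}.
After 2: {B, C, D, E, F}.
δ(B,2) = {B, E, G}; δ(C,2) = {A, B, F, G}; δ(D,2) = {B, E, F}; δ(E,2) = {C, D, E}; δ(F,2) = {B, F}.
Union: {A, B, C, D, E, F, G}.
After 2: {A, B, C, D, E, F, G}.
δ(A,0) = {A, D, E}; δ(B,0) = {A, F}; δ(C,0) = {E}; δ(D,0) = {A, C, E, G}; δ(E,0) = {E}; δ(F,0) = {B}; δ(G,0) = {B, F, G}.
Union: {A, B, C, D, E, F, G}.
After 0: {A, B, C, D, E, F, G}.

{A, B, C, D, E, F, G}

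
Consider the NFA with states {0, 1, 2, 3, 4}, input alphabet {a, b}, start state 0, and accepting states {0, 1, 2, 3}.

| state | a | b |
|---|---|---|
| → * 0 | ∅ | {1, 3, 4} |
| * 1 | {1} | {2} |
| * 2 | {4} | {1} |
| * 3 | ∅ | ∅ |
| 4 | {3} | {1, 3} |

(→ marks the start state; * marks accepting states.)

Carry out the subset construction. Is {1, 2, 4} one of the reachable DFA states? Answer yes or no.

no

Start state of the DFA: {0}.
{0} --a--> ∅  [new]
{0} --b--> {1, 3, 4}  [new]
∅ --a--> ∅  [seen]
∅ --b--> ∅  [seen]
{1, 3, 4} --a--> {1, 3}  [new]
{1, 3, 4} --b--> {1, 2, 3}  [new]
{1, 3} --a--> {1}  [new]
{1, 3} --b--> {2}  [new]
{1, 2, 3} --a--> {1, 4}  [new]
{1, 2, 3} --b--> {1, 2}  [new]
{1} --a--> {1}  [seen]
{1} --b--> {2}  [seen]
{2} --a--> {4}  [new]
{2} --b--> {1}  [seen]
{1, 4} --a--> {1, 3}  [seen]
{1, 4} --b--> {1, 2, 3}  [seen]
{1, 2} --a--> {1, 4}  [seen]
{1, 2} --b--> {1, 2}  [seen]
{4} --a--> {3}  [new]
{4} --b--> {1, 3}  [seen]
{3} --a--> ∅  [seen]
{3} --b--> ∅  [seen]
Reachable DFA states: {0}, ∅, {1, 3, 4}, {1, 3}, {1, 2, 3}, {1}, {2}, {1, 4}, {1, 2}, {4}, {3}.
{1, 2, 4} is not among them.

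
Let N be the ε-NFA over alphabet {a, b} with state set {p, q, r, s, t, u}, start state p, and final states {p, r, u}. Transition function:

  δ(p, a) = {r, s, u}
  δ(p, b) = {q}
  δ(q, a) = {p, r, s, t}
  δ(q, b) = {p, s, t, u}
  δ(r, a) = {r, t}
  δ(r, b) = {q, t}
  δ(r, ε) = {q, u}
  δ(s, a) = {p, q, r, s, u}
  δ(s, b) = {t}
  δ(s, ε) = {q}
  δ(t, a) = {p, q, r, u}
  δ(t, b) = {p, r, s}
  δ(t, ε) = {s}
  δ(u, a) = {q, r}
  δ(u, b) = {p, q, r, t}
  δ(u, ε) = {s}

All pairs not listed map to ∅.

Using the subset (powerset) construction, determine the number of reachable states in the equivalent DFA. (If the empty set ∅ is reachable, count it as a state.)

Start state of the DFA: {p} (ε-closure of the NFA start).
{p} --a--> {q, r, s, u}  [new]
{p} --b--> {q}  [new]
{q, r, s, u} --a--> {p, q, r, s, t, u}  [new]
{q, r, s, u} --b--> {p, q, r, s, t, u}  [seen]
{q} --a--> {p, q, r, s, t, u}  [seen]
{q} --b--> {p, q, s, t, u}  [new]
{p, q, r, s, t, u} --a--> {p, q, r, s, t, u}  [seen]
{p, q, r, s, t, u} --b--> {p, q, r, s, t, u}  [seen]
{p, q, s, t, u} --a--> {p, q, r, s, t, u}  [seen]
{p, q, s, t, u} --b--> {p, q, r, s, t, u}  [seen]
Reachable DFA states: {p}, {q, r, s, u}, {q}, {p, q, r, s, t, u}, {p, q, s, t, u}.

5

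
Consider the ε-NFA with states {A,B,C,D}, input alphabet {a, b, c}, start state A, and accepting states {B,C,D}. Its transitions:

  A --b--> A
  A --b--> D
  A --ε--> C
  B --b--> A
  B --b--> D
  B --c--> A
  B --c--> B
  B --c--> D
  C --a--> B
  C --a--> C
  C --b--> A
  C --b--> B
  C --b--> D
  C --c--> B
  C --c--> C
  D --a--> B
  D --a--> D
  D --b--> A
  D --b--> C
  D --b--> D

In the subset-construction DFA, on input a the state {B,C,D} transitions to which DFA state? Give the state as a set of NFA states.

{B,C,D}

δ(B,a) = ∅; δ(C,a) = {B,C}; δ(D,a) = {B,D}.
Union: {B,C,D}.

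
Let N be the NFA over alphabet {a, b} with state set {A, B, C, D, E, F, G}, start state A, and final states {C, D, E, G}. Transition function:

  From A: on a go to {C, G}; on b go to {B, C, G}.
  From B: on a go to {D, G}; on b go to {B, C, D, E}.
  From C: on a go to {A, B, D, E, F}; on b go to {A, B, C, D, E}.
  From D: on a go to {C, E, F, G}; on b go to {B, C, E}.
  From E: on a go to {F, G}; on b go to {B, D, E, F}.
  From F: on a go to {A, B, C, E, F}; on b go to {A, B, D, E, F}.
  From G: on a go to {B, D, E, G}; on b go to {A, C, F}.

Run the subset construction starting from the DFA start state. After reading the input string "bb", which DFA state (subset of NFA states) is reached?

Start: {A}.
δ(A,b) = {B, C, G}.
Union: {B, C, G}.
After b: {B, C, G}.
δ(B,b) = {B, C, D, E}; δ(C,b) = {A, B, C, D, E}; δ(G,b) = {A, C, F}.
Union: {A, B, C, D, E, F}.
After b: {A, B, C, D, E, F}.

{A, B, C, D, E, F}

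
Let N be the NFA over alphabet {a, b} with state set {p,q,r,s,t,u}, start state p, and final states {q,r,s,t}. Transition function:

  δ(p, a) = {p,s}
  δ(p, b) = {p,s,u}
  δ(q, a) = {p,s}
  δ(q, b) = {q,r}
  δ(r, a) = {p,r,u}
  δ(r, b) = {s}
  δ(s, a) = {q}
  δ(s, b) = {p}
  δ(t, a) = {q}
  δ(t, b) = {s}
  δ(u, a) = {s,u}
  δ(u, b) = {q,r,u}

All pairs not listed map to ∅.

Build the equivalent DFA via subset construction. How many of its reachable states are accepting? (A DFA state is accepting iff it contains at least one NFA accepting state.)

5

Start state of the DFA: {p}.
{p} --a--> {p,s}  [new]
{p} --b--> {p,s,u}  [new]
{p,s} --a--> {p,q,s}  [new]
{p,s} --b--> {p,s,u}  [seen]
{p,s,u} --a--> {p,q,s,u}  [new]
{p,s,u} --b--> {p,q,r,s,u}  [new]
{p,q,s} --a--> {p,q,s}  [seen]
{p,q,s} --b--> {p,q,r,s,u}  [seen]
{p,q,s,u} --a--> {p,q,s,u}  [seen]
{p,q,s,u} --b--> {p,q,r,s,u}  [seen]
{p,q,r,s,u} --a--> {p,q,r,s,u}  [seen]
{p,q,r,s,u} --b--> {p,q,r,s,u}  [seen]
Reachable DFA states: {p}, {p,s}, {p,s,u}, {p,q,s}, {p,q,s,u}, {p,q,r,s,u}.
Accepting DFA states (contain an NFA accepting state): {p,s}, {p,s,u}, {p,q,s}, {p,q,s,u}, {p,q,r,s,u}.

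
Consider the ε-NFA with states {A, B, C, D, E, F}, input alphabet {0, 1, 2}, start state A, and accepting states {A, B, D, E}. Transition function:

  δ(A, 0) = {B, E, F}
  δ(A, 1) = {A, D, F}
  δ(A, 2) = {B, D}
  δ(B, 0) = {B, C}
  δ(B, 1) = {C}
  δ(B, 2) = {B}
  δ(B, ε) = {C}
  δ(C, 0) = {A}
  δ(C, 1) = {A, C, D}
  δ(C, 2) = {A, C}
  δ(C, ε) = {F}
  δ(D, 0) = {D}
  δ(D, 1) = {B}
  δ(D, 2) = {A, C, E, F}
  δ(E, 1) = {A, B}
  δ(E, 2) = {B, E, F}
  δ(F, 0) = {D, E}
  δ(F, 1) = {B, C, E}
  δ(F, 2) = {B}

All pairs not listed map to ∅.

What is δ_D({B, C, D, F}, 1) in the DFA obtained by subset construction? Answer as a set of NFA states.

{A, B, C, D, E, F}

δ(B,1) = {C}; δ(C,1) = {A, C, D}; δ(D,1) = {B}; δ(F,1) = {B, C, E}.
Union: {A, B, C, D, E}.
ε-closure gives {A, B, C, D, E, F}.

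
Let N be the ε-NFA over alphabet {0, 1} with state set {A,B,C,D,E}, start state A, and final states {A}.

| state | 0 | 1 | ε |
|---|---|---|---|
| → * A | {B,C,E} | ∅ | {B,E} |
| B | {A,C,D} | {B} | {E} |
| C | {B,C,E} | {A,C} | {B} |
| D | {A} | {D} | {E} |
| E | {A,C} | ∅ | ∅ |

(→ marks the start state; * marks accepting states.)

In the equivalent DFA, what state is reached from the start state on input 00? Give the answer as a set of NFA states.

Start: {A,B,E}.
δ(A,0) = {B,C,E}; δ(B,0) = {A,C,D}; δ(E,0) = {A,C}.
Union: {A,B,C,D,E}.
After 0: {A,B,C,D,E}.
δ(A,0) = {B,C,E}; δ(B,0) = {A,C,D}; δ(C,0) = {B,C,E}; δ(D,0) = {A}; δ(E,0) = {A,C}.
Union: {A,B,C,D,E}.
After 0: {A,B,C,D,E}.

{A,B,C,D,E}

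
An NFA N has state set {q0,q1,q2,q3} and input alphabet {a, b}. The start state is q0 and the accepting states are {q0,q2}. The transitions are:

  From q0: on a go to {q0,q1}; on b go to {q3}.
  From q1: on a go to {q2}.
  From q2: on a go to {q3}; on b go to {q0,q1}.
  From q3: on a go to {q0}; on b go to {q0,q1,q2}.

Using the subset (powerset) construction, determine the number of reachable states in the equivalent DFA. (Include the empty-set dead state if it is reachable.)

6

Start state of the DFA: {q0}.
{q0} --a--> {q0,q1}  [new]
{q0} --b--> {q3}  [new]
{q0,q1} --a--> {q0,q1,q2}  [new]
{q0,q1} --b--> {q3}  [seen]
{q3} --a--> {q0}  [seen]
{q3} --b--> {q0,q1,q2}  [seen]
{q0,q1,q2} --a--> {q0,q1,q2,q3}  [new]
{q0,q1,q2} --b--> {q0,q1,q3}  [new]
{q0,q1,q2,q3} --a--> {q0,q1,q2,q3}  [seen]
{q0,q1,q2,q3} --b--> {q0,q1,q2,q3}  [seen]
{q0,q1,q3} --a--> {q0,q1,q2}  [seen]
{q0,q1,q3} --b--> {q0,q1,q2,q3}  [seen]
Reachable DFA states: {q0}, {q0,q1}, {q3}, {q0,q1,q2}, {q0,q1,q2,q3}, {q0,q1,q3}.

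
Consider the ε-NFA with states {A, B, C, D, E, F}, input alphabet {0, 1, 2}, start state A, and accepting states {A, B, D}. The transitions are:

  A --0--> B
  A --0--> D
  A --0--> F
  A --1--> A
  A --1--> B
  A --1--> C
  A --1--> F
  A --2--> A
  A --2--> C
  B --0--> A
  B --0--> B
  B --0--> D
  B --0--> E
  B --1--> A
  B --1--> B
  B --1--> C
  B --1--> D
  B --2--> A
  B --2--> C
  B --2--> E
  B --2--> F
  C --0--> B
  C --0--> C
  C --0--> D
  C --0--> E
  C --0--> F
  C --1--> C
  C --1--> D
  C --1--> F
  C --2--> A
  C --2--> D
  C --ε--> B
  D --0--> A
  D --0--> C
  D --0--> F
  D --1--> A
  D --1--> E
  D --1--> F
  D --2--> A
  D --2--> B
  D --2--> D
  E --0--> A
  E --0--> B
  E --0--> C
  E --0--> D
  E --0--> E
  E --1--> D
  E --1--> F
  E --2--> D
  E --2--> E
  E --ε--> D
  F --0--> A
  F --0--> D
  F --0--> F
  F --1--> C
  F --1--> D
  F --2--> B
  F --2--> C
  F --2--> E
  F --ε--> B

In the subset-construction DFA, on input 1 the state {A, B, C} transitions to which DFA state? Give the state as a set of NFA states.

δ(A,1) = {A, B, C, F}; δ(B,1) = {A, B, C, D}; δ(C,1) = {C, D, F}.
Union: {A, B, C, D, F}.

{A, B, C, D, F}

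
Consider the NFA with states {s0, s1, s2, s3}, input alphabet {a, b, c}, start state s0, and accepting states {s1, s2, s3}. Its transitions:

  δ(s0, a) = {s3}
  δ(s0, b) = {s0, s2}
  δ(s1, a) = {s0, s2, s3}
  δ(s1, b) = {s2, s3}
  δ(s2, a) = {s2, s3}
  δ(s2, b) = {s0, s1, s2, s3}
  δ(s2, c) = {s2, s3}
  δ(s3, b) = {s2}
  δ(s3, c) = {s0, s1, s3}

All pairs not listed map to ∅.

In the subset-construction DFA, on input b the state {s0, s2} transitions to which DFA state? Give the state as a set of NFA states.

δ(s0,b) = {s0, s2}; δ(s2,b) = {s0, s1, s2, s3}.
Union: {s0, s1, s2, s3}.

{s0, s1, s2, s3}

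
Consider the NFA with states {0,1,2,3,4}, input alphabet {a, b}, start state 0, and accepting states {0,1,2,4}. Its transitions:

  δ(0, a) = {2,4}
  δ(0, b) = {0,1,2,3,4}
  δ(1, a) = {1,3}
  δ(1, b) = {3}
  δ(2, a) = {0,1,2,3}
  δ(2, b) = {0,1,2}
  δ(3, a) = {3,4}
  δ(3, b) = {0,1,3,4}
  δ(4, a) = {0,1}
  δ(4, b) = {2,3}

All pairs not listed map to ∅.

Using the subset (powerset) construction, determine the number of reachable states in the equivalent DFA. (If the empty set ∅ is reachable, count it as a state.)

Start state of the DFA: {0}.
{0} --a--> {2,4}  [new]
{0} --b--> {0,1,2,3,4}  [new]
{2,4} --a--> {0,1,2,3}  [new]
{2,4} --b--> {0,1,2,3}  [seen]
{0,1,2,3,4} --a--> {0,1,2,3,4}  [seen]
{0,1,2,3,4} --b--> {0,1,2,3,4}  [seen]
{0,1,2,3} --a--> {0,1,2,3,4}  [seen]
{0,1,2,3} --b--> {0,1,2,3,4}  [seen]
Reachable DFA states: {0}, {2,4}, {0,1,2,3,4}, {0,1,2,3}.

4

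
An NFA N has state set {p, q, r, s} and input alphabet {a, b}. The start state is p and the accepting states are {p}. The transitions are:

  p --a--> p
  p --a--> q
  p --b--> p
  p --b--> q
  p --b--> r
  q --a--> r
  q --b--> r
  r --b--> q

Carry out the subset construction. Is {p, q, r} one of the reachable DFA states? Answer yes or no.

yes

Start state of the DFA: {p}.
{p} --a--> {p, q}  [new]
{p} --b--> {p, q, r}  [new]
{p, q} --a--> {p, q, r}  [seen]
{p, q} --b--> {p, q, r}  [seen]
{p, q, r} --a--> {p, q, r}  [seen]
{p, q, r} --b--> {p, q, r}  [seen]
Reachable DFA states: {p}, {p, q}, {p, q, r}.
{p, q, r} is among them.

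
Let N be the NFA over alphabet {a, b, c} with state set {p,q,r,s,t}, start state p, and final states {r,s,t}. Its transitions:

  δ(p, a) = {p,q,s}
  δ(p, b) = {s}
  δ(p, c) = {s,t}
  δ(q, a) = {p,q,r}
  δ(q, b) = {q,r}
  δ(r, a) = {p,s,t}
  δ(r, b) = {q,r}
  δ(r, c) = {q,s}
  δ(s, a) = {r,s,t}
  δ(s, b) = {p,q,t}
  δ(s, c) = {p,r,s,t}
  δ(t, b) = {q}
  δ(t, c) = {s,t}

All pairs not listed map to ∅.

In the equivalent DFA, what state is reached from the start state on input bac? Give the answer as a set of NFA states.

{p,q,r,s,t}

Start: {p}.
δ(p,b) = {s}.
Union: {s}.
After b: {s}.
δ(s,a) = {r,s,t}.
Union: {r,s,t}.
After a: {r,s,t}.
δ(r,c) = {q,s}; δ(s,c) = {p,r,s,t}; δ(t,c) = {s,t}.
Union: {p,q,r,s,t}.
After c: {p,q,r,s,t}.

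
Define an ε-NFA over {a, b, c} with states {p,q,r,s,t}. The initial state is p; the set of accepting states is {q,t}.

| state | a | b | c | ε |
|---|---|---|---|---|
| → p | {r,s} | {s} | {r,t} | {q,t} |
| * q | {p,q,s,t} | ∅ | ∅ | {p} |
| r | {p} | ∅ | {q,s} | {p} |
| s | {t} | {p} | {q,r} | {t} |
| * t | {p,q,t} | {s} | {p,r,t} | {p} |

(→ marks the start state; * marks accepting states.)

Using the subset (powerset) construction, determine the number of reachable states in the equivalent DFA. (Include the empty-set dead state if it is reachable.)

4

Start state of the DFA: {p,q,t} (ε-closure of the NFA start).
{p,q,t} --a--> {p,q,r,s,t}  [new]
{p,q,t} --b--> {p,q,s,t}  [new]
{p,q,t} --c--> {p,q,r,t}  [new]
{p,q,r,s,t} --a--> {p,q,r,s,t}  [seen]
{p,q,r,s,t} --b--> {p,q,s,t}  [seen]
{p,q,r,s,t} --c--> {p,q,r,s,t}  [seen]
{p,q,s,t} --a--> {p,q,r,s,t}  [seen]
{p,q,s,t} --b--> {p,q,s,t}  [seen]
{p,q,s,t} --c--> {p,q,r,t}  [seen]
{p,q,r,t} --a--> {p,q,r,s,t}  [seen]
{p,q,r,t} --b--> {p,q,s,t}  [seen]
{p,q,r,t} --c--> {p,q,r,s,t}  [seen]
Reachable DFA states: {p,q,t}, {p,q,r,s,t}, {p,q,s,t}, {p,q,r,t}.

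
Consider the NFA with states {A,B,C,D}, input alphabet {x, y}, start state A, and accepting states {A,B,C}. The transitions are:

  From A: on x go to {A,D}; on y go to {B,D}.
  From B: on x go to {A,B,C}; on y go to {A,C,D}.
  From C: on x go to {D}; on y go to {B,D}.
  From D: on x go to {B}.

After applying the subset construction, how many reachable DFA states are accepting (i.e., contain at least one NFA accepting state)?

Start state of the DFA: {A}.
{A} --x--> {A,D}  [new]
{A} --y--> {B,D}  [new]
{A,D} --x--> {A,B,D}  [new]
{A,D} --y--> {B,D}  [seen]
{B,D} --x--> {A,B,C}  [new]
{B,D} --y--> {A,C,D}  [new]
{A,B,D} --x--> {A,B,C,D}  [new]
{A,B,D} --y--> {A,B,C,D}  [seen]
{A,B,C} --x--> {A,B,C,D}  [seen]
{A,B,C} --y--> {A,B,C,D}  [seen]
{A,C,D} --x--> {A,B,D}  [seen]
{A,C,D} --y--> {B,D}  [seen]
{A,B,C,D} --x--> {A,B,C,D}  [seen]
{A,B,C,D} --y--> {A,B,C,D}  [seen]
Reachable DFA states: {A}, {A,D}, {B,D}, {A,B,D}, {A,B,C}, {A,C,D}, {A,B,C,D}.
Accepting DFA states (contain an NFA accepting state): {A}, {A,D}, {B,D}, {A,B,D}, {A,B,C}, {A,C,D}, {A,B,C,D}.

7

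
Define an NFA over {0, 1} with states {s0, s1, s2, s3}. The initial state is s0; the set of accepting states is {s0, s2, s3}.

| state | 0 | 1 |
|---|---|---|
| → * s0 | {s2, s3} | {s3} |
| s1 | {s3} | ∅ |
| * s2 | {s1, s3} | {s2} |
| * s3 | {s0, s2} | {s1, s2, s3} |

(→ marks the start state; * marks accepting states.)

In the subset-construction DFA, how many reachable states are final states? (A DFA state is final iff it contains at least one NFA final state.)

Start state of the DFA: {s0}.
{s0} --0--> {s2, s3}  [new]
{s0} --1--> {s3}  [new]
{s2, s3} --0--> {s0, s1, s2, s3}  [new]
{s2, s3} --1--> {s1, s2, s3}  [new]
{s3} --0--> {s0, s2}  [new]
{s3} --1--> {s1, s2, s3}  [seen]
{s0, s1, s2, s3} --0--> {s0, s1, s2, s3}  [seen]
{s0, s1, s2, s3} --1--> {s1, s2, s3}  [seen]
{s1, s2, s3} --0--> {s0, s1, s2, s3}  [seen]
{s1, s2, s3} --1--> {s1, s2, s3}  [seen]
{s0, s2} --0--> {s1, s2, s3}  [seen]
{s0, s2} --1--> {s2, s3}  [seen]
Reachable DFA states: {s0}, {s2, s3}, {s3}, {s0, s1, s2, s3}, {s1, s2, s3}, {s0, s2}.
Accepting DFA states (contain an NFA accepting state): {s0}, {s2, s3}, {s3}, {s0, s1, s2, s3}, {s1, s2, s3}, {s0, s2}.

6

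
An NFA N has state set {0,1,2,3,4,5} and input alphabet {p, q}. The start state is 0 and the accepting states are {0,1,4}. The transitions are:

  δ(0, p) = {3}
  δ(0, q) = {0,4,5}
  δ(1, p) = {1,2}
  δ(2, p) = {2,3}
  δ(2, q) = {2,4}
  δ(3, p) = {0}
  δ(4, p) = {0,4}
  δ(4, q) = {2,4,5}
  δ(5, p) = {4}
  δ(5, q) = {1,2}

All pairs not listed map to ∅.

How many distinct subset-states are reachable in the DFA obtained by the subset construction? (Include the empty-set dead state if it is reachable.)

9

Start state of the DFA: {0}.
{0} --p--> {3}  [new]
{0} --q--> {0,4,5}  [new]
{3} --p--> {0}  [seen]
{3} --q--> ∅  [new]
{0,4,5} --p--> {0,3,4}  [new]
{0,4,5} --q--> {0,1,2,4,5}  [new]
∅ --p--> ∅  [seen]
∅ --q--> ∅  [seen]
{0,3,4} --p--> {0,3,4}  [seen]
{0,3,4} --q--> {0,2,4,5}  [new]
{0,1,2,4,5} --p--> {0,1,2,3,4}  [new]
{0,1,2,4,5} --q--> {0,1,2,4,5}  [seen]
{0,2,4,5} --p--> {0,2,3,4}  [new]
{0,2,4,5} --q--> {0,1,2,4,5}  [seen]
{0,1,2,3,4} --p--> {0,1,2,3,4}  [seen]
{0,1,2,3,4} --q--> {0,2,4,5}  [seen]
{0,2,3,4} --p--> {0,2,3,4}  [seen]
{0,2,3,4} --q--> {0,2,4,5}  [seen]
Reachable DFA states: {0}, {3}, {0,4,5}, ∅, {0,3,4}, {0,1,2,4,5}, {0,2,4,5}, {0,1,2,3,4}, {0,2,3,4}.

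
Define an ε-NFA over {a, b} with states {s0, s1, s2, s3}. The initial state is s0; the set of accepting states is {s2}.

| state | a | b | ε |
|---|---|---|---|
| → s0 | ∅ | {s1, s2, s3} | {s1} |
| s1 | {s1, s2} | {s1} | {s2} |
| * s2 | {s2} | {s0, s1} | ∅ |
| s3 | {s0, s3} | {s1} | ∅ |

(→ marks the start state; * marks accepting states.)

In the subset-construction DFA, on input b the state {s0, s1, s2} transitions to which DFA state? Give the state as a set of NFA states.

{s0, s1, s2, s3}

δ(s0,b) = {s1, s2, s3}; δ(s1,b) = {s1}; δ(s2,b) = {s0, s1}.
Union: {s0, s1, s2, s3}.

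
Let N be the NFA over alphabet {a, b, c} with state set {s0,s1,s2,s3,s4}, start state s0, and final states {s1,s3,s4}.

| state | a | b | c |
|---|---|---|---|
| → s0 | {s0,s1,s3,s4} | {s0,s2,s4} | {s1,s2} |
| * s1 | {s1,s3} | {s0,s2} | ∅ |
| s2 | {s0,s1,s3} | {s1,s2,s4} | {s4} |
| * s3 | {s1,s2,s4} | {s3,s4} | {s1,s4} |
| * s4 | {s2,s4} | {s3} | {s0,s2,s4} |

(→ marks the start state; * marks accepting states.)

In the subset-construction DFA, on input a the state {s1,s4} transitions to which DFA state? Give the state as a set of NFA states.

{s1,s2,s3,s4}

δ(s1,a) = {s1,s3}; δ(s4,a) = {s2,s4}.
Union: {s1,s2,s3,s4}.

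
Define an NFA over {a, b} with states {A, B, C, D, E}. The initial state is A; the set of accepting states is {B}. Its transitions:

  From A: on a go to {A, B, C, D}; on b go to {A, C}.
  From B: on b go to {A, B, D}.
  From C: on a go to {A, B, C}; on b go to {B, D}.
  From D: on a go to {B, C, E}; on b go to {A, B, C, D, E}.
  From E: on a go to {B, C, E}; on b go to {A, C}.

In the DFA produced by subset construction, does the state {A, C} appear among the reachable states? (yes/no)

Start state of the DFA: {A}.
{A} --a--> {A, B, C, D}  [new]
{A} --b--> {A, C}  [new]
{A, B, C, D} --a--> {A, B, C, D, E}  [new]
{A, B, C, D} --b--> {A, B, C, D, E}  [seen]
{A, C} --a--> {A, B, C, D}  [seen]
{A, C} --b--> {A, B, C, D}  [seen]
{A, B, C, D, E} --a--> {A, B, C, D, E}  [seen]
{A, B, C, D, E} --b--> {A, B, C, D, E}  [seen]
Reachable DFA states: {A}, {A, B, C, D}, {A, C}, {A, B, C, D, E}.
{A, C} is among them.

yes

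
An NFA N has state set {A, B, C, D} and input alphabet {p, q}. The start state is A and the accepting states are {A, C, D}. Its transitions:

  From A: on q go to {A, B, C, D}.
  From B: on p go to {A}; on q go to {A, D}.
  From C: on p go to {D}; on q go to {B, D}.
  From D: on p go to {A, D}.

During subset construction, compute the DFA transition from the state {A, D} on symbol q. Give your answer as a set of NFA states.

{A, B, C, D}

δ(A,q) = {A, B, C, D}; δ(D,q) = ∅.
Union: {A, B, C, D}.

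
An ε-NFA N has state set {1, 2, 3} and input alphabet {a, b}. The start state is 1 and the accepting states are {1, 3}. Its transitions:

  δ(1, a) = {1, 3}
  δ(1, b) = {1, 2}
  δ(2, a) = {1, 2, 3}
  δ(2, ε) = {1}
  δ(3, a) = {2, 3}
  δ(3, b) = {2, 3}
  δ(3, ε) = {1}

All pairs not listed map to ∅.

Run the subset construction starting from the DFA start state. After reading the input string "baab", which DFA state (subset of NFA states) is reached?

Start: {1}.
δ(1,b) = {1, 2}.
Union: {1, 2}.
After b: {1, 2}.
δ(1,a) = {1, 3}; δ(2,a) = {1, 2, 3}.
Union: {1, 2, 3}.
After a: {1, 2, 3}.
δ(1,a) = {1, 3}; δ(2,a) = {1, 2, 3}; δ(3,a) = {2, 3}.
Union: {1, 2, 3}.
After a: {1, 2, 3}.
δ(1,b) = {1, 2}; δ(2,b) = ∅; δ(3,b) = {2, 3}.
Union: {1, 2, 3}.
After b: {1, 2, 3}.

{1, 2, 3}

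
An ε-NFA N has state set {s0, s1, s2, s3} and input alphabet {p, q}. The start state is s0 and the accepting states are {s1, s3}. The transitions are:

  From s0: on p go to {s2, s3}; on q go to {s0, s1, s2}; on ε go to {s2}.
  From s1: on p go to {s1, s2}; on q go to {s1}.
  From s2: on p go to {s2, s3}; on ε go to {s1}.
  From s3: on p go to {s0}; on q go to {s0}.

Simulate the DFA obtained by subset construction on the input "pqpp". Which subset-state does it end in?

Start: {s0, s1, s2}.
δ(s0,p) = {s2, s3}; δ(s1,p) = {s1, s2}; δ(s2,p) = {s2, s3}.
Union: {s1, s2, s3}.
After p: {s1, s2, s3}.
δ(s1,q) = {s1}; δ(s2,q) = ∅; δ(s3,q) = {s0}.
Union: {s0, s1}.
ε-closure gives {s0, s1, s2}.
After q: {s0, s1, s2}.
δ(s0,p) = {s2, s3}; δ(s1,p) = {s1, s2}; δ(s2,p) = {s2, s3}.
Union: {s1, s2, s3}.
After p: {s1, s2, s3}.
δ(s1,p) = {s1, s2}; δ(s2,p) = {s2, s3}; δ(s3,p) = {s0}.
Union: {s0, s1, s2, s3}.
After p: {s0, s1, s2, s3}.

{s0, s1, s2, s3}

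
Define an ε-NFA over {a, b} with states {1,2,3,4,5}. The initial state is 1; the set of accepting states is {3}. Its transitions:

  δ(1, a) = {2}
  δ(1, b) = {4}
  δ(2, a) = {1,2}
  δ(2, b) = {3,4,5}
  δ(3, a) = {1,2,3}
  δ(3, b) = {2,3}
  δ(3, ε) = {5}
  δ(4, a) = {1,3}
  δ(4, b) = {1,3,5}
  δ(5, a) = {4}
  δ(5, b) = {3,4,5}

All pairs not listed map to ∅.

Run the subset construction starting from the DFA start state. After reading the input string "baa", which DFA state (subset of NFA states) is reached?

Start: {1}.
δ(1,b) = {4}.
Union: {4}.
After b: {4}.
δ(4,a) = {1,3}.
Union: {1,3}.
ε-closure gives {1,3,5}.
After a: {1,3,5}.
δ(1,a) = {2}; δ(3,a) = {1,2,3}; δ(5,a) = {4}.
Union: {1,2,3,4}.
ε-closure gives {1,2,3,4,5}.
After a: {1,2,3,4,5}.

{1,2,3,4,5}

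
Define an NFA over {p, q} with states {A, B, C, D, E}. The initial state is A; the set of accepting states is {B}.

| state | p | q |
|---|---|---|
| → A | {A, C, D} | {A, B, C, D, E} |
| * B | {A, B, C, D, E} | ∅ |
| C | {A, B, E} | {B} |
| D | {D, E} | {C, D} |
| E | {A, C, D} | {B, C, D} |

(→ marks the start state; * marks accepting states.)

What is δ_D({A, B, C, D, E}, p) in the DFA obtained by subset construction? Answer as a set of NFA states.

δ(A,p) = {A, C, D}; δ(B,p) = {A, B, C, D, E}; δ(C,p) = {A, B, E}; δ(D,p) = {D, E}; δ(E,p) = {A, C, D}.
Union: {A, B, C, D, E}.

{A, B, C, D, E}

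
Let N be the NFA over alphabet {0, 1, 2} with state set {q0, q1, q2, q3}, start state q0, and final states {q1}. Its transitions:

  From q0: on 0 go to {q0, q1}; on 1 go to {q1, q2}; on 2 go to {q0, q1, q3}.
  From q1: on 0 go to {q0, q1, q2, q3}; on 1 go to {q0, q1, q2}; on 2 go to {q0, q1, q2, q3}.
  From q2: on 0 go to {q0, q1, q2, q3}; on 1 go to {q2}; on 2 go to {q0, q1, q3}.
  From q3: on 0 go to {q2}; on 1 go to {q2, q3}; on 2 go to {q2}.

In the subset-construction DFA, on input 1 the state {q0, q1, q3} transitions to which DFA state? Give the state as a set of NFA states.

{q0, q1, q2, q3}

δ(q0,1) = {q1, q2}; δ(q1,1) = {q0, q1, q2}; δ(q3,1) = {q2, q3}.
Union: {q0, q1, q2, q3}.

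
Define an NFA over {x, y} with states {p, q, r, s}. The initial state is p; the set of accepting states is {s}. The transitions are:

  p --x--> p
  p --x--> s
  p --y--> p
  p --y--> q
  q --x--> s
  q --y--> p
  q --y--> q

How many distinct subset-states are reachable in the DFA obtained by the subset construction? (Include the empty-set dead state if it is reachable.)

3

Start state of the DFA: {p}.
{p} --x--> {p, s}  [new]
{p} --y--> {p, q}  [new]
{p, s} --x--> {p, s}  [seen]
{p, s} --y--> {p, q}  [seen]
{p, q} --x--> {p, s}  [seen]
{p, q} --y--> {p, q}  [seen]
Reachable DFA states: {p}, {p, s}, {p, q}.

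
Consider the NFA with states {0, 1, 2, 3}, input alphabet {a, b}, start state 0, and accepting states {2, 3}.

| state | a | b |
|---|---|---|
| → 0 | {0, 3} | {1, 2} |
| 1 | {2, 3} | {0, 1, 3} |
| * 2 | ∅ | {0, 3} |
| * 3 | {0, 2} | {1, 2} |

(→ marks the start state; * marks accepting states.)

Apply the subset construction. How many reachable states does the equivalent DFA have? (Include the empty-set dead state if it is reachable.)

Start state of the DFA: {0}.
{0} --a--> {0, 3}  [new]
{0} --b--> {1, 2}  [new]
{0, 3} --a--> {0, 2, 3}  [new]
{0, 3} --b--> {1, 2}  [seen]
{1, 2} --a--> {2, 3}  [new]
{1, 2} --b--> {0, 1, 3}  [new]
{0, 2, 3} --a--> {0, 2, 3}  [seen]
{0, 2, 3} --b--> {0, 1, 2, 3}  [new]
{2, 3} --a--> {0, 2}  [new]
{2, 3} --b--> {0, 1, 2, 3}  [seen]
{0, 1, 3} --a--> {0, 2, 3}  [seen]
{0, 1, 3} --b--> {0, 1, 2, 3}  [seen]
{0, 1, 2, 3} --a--> {0, 2, 3}  [seen]
{0, 1, 2, 3} --b--> {0, 1, 2, 3}  [seen]
{0, 2} --a--> {0, 3}  [seen]
{0, 2} --b--> {0, 1, 2, 3}  [seen]
Reachable DFA states: {0}, {0, 3}, {1, 2}, {0, 2, 3}, {2, 3}, {0, 1, 3}, {0, 1, 2, 3}, {0, 2}.

8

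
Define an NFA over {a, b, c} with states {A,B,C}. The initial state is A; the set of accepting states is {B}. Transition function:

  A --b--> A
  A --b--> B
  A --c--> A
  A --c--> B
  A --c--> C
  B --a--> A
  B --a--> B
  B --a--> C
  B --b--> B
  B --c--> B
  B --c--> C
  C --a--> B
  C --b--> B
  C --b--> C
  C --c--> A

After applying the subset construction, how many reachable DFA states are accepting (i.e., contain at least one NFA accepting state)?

Start state of the DFA: {A}.
{A} --a--> ∅  [new]
{A} --b--> {A,B}  [new]
{A} --c--> {A,B,C}  [new]
∅ --a--> ∅  [seen]
∅ --b--> ∅  [seen]
∅ --c--> ∅  [seen]
{A,B} --a--> {A,B,C}  [seen]
{A,B} --b--> {A,B}  [seen]
{A,B} --c--> {A,B,C}  [seen]
{A,B,C} --a--> {A,B,C}  [seen]
{A,B,C} --b--> {A,B,C}  [seen]
{A,B,C} --c--> {A,B,C}  [seen]
Reachable DFA states: {A}, ∅, {A,B}, {A,B,C}.
Accepting DFA states (contain an NFA accepting state): {A,B}, {A,B,C}.

2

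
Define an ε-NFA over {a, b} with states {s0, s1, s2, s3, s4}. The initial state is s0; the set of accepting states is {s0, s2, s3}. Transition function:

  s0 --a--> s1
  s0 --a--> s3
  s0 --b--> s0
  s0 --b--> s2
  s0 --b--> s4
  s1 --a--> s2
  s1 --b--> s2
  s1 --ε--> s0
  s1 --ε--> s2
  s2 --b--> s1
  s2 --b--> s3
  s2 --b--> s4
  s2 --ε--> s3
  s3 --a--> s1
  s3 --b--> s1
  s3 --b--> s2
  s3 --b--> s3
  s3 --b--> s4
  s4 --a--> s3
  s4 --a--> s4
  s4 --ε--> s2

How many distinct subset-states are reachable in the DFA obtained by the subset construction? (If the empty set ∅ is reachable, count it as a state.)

Start state of the DFA: {s0} (ε-closure of the NFA start).
{s0} --a--> {s0, s1, s2, s3}  [new]
{s0} --b--> {s0, s2, s3, s4}  [new]
{s0, s1, s2, s3} --a--> {s0, s1, s2, s3}  [seen]
{s0, s1, s2, s3} --b--> {s0, s1, s2, s3, s4}  [new]
{s0, s2, s3, s4} --a--> {s0, s1, s2, s3, s4}  [seen]
{s0, s2, s3, s4} --b--> {s0, s1, s2, s3, s4}  [seen]
{s0, s1, s2, s3, s4} --a--> {s0, s1, s2, s3, s4}  [seen]
{s0, s1, s2, s3, s4} --b--> {s0, s1, s2, s3, s4}  [seen]
Reachable DFA states: {s0}, {s0, s1, s2, s3}, {s0, s2, s3, s4}, {s0, s1, s2, s3, s4}.

4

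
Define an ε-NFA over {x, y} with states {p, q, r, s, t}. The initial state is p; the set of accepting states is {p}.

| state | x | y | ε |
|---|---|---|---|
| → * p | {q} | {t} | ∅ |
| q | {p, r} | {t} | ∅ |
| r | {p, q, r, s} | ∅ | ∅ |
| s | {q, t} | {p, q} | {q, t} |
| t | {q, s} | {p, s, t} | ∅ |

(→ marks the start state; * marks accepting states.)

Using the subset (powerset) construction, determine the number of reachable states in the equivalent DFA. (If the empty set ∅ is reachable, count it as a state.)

7

Start state of the DFA: {p} (ε-closure of the NFA start).
{p} --x--> {q}  [new]
{p} --y--> {t}  [new]
{q} --x--> {p, r}  [new]
{q} --y--> {t}  [seen]
{t} --x--> {q, s, t}  [new]
{t} --y--> {p, q, s, t}  [new]
{p, r} --x--> {p, q, r, s, t}  [new]
{p, r} --y--> {t}  [seen]
{q, s, t} --x--> {p, q, r, s, t}  [seen]
{q, s, t} --y--> {p, q, s, t}  [seen]
{p, q, s, t} --x--> {p, q, r, s, t}  [seen]
{p, q, s, t} --y--> {p, q, s, t}  [seen]
{p, q, r, s, t} --x--> {p, q, r, s, t}  [seen]
{p, q, r, s, t} --y--> {p, q, s, t}  [seen]
Reachable DFA states: {p}, {q}, {t}, {p, r}, {q, s, t}, {p, q, s, t}, {p, q, r, s, t}.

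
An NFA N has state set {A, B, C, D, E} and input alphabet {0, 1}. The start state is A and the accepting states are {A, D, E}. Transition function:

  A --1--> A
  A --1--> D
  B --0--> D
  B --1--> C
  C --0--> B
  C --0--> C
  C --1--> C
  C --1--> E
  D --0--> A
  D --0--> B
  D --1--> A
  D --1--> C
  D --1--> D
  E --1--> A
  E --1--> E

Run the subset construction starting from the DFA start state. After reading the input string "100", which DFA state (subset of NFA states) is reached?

Start: {A}.
δ(A,1) = {A, D}.
Union: {A, D}.
After 1: {A, D}.
δ(A,0) = ∅; δ(D,0) = {A, B}.
Union: {A, B}.
After 0: {A, B}.
δ(A,0) = ∅; δ(B,0) = {D}.
Union: {D}.
After 0: {D}.

{D}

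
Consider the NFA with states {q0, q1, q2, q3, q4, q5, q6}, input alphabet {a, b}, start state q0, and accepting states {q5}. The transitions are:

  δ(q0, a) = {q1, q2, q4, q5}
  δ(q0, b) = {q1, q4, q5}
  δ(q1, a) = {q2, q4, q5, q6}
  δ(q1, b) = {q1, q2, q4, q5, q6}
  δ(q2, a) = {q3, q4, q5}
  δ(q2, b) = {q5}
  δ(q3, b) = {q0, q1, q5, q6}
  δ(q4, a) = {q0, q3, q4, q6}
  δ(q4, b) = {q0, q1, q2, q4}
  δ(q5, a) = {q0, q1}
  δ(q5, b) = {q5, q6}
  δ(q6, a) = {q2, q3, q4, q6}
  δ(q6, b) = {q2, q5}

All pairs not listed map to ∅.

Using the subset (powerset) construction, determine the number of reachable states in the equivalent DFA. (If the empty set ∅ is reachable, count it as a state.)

Start state of the DFA: {q0}.
{q0} --a--> {q1, q2, q4, q5}  [new]
{q0} --b--> {q1, q4, q5}  [new]
{q1, q2, q4, q5} --a--> {q0, q1, q2, q3, q4, q5, q6}  [new]
{q1, q2, q4, q5} --b--> {q0, q1, q2, q4, q5, q6}  [new]
{q1, q4, q5} --a--> {q0, q1, q2, q3, q4, q5, q6}  [seen]
{q1, q4, q5} --b--> {q0, q1, q2, q4, q5, q6}  [seen]
{q0, q1, q2, q3, q4, q5, q6} --a--> {q0, q1, q2, q3, q4, q5, q6}  [seen]
{q0, q1, q2, q3, q4, q5, q6} --b--> {q0, q1, q2, q4, q5, q6}  [seen]
{q0, q1, q2, q4, q5, q6} --a--> {q0, q1, q2, q3, q4, q5, q6}  [seen]
{q0, q1, q2, q4, q5, q6} --b--> {q0, q1, q2, q4, q5, q6}  [seen]
Reachable DFA states: {q0}, {q1, q2, q4, q5}, {q1, q4, q5}, {q0, q1, q2, q3, q4, q5, q6}, {q0, q1, q2, q4, q5, q6}.

5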